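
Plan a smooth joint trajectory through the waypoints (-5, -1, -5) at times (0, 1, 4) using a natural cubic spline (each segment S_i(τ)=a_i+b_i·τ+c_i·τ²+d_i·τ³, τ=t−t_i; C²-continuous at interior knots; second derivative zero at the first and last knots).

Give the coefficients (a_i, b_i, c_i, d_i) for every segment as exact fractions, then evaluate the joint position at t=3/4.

  seg 0: a=-5 b=14/3 c=0 d=-2/3
  seg 1: a=-1 b=8/3 c=-2 d=2/9
S(3/4) = -57/32

Δ: Δ0=4, Δ1=-4/3
row 1: diag=8, rhs=-32; c'=3/8, d'=-4
back: M1=-4
M: M0=0, M1=-4, M2=0
seg 0: a=-5, c=M0/2=0, d=(M1−M0)/(6·1)=-2/3, b=Δ0−h0·(2M0+M1)/6=14/3
seg 1: a=-1, c=M1/2=-2, d=(M2−M1)/(6·3)=2/9, b=Δ1−h1·(2M1+M2)/6=8/3
t_q=3/4 → seg 0, τ=3/4; S=-5+14/3·τ+0·τ²+-2/3·τ³=-57/32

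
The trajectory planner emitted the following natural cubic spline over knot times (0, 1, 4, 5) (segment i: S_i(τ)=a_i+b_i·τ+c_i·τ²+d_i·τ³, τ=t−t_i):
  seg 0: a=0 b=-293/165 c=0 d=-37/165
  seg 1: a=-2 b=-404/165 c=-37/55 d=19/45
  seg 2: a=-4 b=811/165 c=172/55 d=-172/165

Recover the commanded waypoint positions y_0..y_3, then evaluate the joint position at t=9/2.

y_0 = S_0(0) = a_0 = 0
y_1 = S_1(0) = a_1 = -2
y_2 = S_2(0) = a_2 = -4
y_3 = S_2(1) = 3
t_q=9/2 is in segment 2 (τ=1/2); S_2(τ)=-49/55

y_0=0 y_1=-2 y_2=-4 y_3=3
S(9/2) = -49/55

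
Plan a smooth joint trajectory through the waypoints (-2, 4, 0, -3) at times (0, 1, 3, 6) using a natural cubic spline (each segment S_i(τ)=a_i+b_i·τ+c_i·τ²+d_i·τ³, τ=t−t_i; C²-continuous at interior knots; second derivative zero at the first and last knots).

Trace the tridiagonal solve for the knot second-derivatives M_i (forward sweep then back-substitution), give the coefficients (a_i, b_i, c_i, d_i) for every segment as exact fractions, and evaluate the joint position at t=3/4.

Δ: Δ0=6, Δ1=-2, Δ2=-1
row 1: diag=6, rhs=-48; c'=1/3, d'=-8
row 2: denom=10−2·1/3=28/3; d'=(6−2·-8)/(28/3)=33/14
back: M2=33/14
back: M1=-8−1/3·33/14=-123/14
M: M0=0, M1=-123/14, M2=33/14, M3=0
seg 0: a=-2, c=M0/2=0, d=(M1−M0)/(6·1)=-41/28, b=Δ0−h0·(2M0+M1)/6=209/28
seg 1: a=4, c=M1/2=-123/28, d=(M2−M1)/(6·2)=13/14, b=Δ1−h1·(2M1+M2)/6=43/14
seg 2: a=0, c=M2/2=33/28, d=(M3−M2)/(6·3)=-11/84, b=Δ2−h2·(2M2+M3)/6=-47/14
t_q=3/4 → seg 0, τ=3/4; S=-2+209/28·τ+0·τ²+-41/28·τ³=763/256

  seg 0: a=-2 b=209/28 c=0 d=-41/28
  seg 1: a=4 b=43/14 c=-123/28 d=13/14
  seg 2: a=0 b=-47/14 c=33/28 d=-11/84
S(3/4) = 763/256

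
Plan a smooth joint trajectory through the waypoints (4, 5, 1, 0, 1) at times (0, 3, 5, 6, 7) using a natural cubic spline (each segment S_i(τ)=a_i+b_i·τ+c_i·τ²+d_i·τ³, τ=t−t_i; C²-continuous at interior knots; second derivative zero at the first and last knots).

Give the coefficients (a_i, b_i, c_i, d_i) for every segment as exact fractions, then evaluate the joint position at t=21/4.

Δ: Δ0=1/3, Δ1=-2, Δ2=-1, Δ3=1
row 1: diag=10, rhs=-14; c'=1/5, d'=-7/5
row 2: denom=6−2·1/5=28/5; d'=(6−2·-7/5)/(28/5)=11/7
row 3: denom=4−1·5/28=107/28; d'=(12−1·11/7)/(107/28)=292/107
back: M3=292/107
back: M2=11/7−5/28·292/107=116/107
back: M1=-7/5−1/5·116/107=-173/107
M: M0=0, M1=-173/107, M2=116/107, M3=292/107, M4=0
seg 0: a=4, c=M0/2=0, d=(M1−M0)/(6·3)=-173/1926, b=Δ0−h0·(2M0+M1)/6=733/642
seg 1: a=5, c=M1/2=-173/214, d=(M2−M1)/(6·2)=289/1284, b=Δ1−h1·(2M1+M2)/6=-412/321
seg 2: a=1, c=M2/2=58/107, d=(M3−M2)/(6·1)=88/321, b=Δ2−h2·(2M2+M3)/6=-583/321
seg 3: a=0, c=M3/2=146/107, d=(M4−M3)/(6·1)=-146/321, b=Δ3−h3·(2M3+M4)/6=29/321
t_q=21/4 → seg 2, τ=1/4; S=1+-583/321·τ+58/107·τ²+88/321·τ³=125/214

  seg 0: a=4 b=733/642 c=0 d=-173/1926
  seg 1: a=5 b=-412/321 c=-173/214 d=289/1284
  seg 2: a=1 b=-583/321 c=58/107 d=88/321
  seg 3: a=0 b=29/321 c=146/107 d=-146/321
S(21/4) = 125/214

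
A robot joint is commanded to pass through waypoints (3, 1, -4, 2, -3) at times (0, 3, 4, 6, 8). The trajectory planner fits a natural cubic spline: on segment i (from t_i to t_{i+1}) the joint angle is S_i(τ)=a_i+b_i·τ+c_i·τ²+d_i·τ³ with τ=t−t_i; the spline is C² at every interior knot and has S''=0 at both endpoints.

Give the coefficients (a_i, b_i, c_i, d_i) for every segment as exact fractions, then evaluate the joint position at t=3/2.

  seg 0: a=3 b=1703/1032 c=0 d=-797/3096
  seg 1: a=1 b=-2735/516 c=-797/344 d=2701/1032
  seg 2: a=-4 b=-2149/1032 c=238/43 d=-6179/4128
  seg 3: a=2 b=1081/516 c=-2371/688 d=2371/4128
S(3/2) = 12677/2752

Δ: Δ0=-2/3, Δ1=-5, Δ2=3, Δ3=-5/2
row 1: diag=8, rhs=-26; c'=1/8, d'=-13/4
row 2: denom=6−1·1/8=47/8; d'=(48−1·-13/4)/(47/8)=410/47
row 3: denom=8−2·16/47=344/47; d'=(-33−2·410/47)/(344/47)=-2371/344
back: M3=-2371/344
back: M2=410/47−16/47·-2371/344=476/43
back: M1=-13/4−1/8·476/43=-797/172
M: M0=0, M1=-797/172, M2=476/43, M3=-2371/344, M4=0
seg 0: a=3, c=M0/2=0, d=(M1−M0)/(6·3)=-797/3096, b=Δ0−h0·(2M0+M1)/6=1703/1032
seg 1: a=1, c=M1/2=-797/344, d=(M2−M1)/(6·1)=2701/1032, b=Δ1−h1·(2M1+M2)/6=-2735/516
seg 2: a=-4, c=M2/2=238/43, d=(M3−M2)/(6·2)=-6179/4128, b=Δ2−h2·(2M2+M3)/6=-2149/1032
seg 3: a=2, c=M3/2=-2371/688, d=(M4−M3)/(6·2)=2371/4128, b=Δ3−h3·(2M3+M4)/6=1081/516
t_q=3/2 → seg 0, τ=3/2; S=3+1703/1032·τ+0·τ²+-797/3096·τ³=12677/2752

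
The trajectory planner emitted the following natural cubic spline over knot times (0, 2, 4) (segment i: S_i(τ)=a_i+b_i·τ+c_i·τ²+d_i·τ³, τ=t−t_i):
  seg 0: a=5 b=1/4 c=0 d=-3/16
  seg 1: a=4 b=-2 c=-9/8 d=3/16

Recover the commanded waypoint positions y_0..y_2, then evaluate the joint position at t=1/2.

y_0 = S_0(0) = a_0 = 5
y_1 = S_1(0) = a_1 = 4
y_2 = S_1(2) = -3
t_q=1/2 is in segment 0 (τ=1/2); S_0(τ)=653/128

y_0=5 y_1=4 y_2=-3
S(1/2) = 653/128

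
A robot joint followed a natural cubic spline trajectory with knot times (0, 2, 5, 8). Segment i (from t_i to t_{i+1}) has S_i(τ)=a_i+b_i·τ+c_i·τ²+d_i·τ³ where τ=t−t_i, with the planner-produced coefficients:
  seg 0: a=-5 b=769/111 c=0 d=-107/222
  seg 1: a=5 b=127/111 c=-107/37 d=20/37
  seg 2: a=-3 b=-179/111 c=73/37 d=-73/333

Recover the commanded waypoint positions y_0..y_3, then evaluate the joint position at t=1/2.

y_0=-5 y_1=5 y_2=-3 y_3=4
S(1/2) = -945/592

y_0 = S_0(0) = a_0 = -5
y_1 = S_1(0) = a_1 = 5
y_2 = S_2(0) = a_2 = -3
y_3 = S_2(3) = 4
t_q=1/2 is in segment 0 (τ=1/2); S_0(τ)=-945/592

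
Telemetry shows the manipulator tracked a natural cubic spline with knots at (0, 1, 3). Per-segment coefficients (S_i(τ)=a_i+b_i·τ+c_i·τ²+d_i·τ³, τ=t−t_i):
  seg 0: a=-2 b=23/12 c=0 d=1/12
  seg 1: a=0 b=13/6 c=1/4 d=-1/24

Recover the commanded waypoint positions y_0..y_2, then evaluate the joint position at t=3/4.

y_0=-2 y_1=0 y_2=5
S(3/4) = -135/256

y_0 = S_0(0) = a_0 = -2
y_1 = S_1(0) = a_1 = 0
y_2 = S_1(2) = 5
t_q=3/4 is in segment 0 (τ=3/4); S_0(τ)=-135/256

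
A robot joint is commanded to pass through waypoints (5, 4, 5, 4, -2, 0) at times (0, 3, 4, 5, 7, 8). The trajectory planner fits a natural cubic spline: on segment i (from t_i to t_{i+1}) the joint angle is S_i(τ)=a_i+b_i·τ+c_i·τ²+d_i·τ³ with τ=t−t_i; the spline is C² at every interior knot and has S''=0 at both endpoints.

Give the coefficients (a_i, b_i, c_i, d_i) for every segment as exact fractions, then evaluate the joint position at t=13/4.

  seg 0: a=5 b=-1393/1416 c=0 d=307/4248
  seg 1: a=4 b=685/708 c=307/472 d=-875/1416
  seg 2: a=5 b=587/1416 c=-71/59 d=-299/1416
  seg 3: a=4 b=-1859/708 c=-867/472 d=146/177
  seg 4: a=-2 b=-53/708 c=1469/472 d=-1469/1416
S(13/4) = 129075/30208

Δ: Δ0=-1/3, Δ1=1, Δ2=-1, Δ3=-3, Δ4=2
row 1: diag=8, rhs=8; c'=1/8, d'=1
row 2: denom=4−1·1/8=31/8; d'=(-12−1·1)/(31/8)=-104/31
row 3: denom=6−1·8/31=178/31; d'=(-12−1·-104/31)/(178/31)=-134/89
row 4: denom=6−2·31/89=472/89; d'=(30−2·-134/89)/(472/89)=1469/236
back: M4=1469/236
back: M3=-134/89−31/89·1469/236=-867/236
back: M2=-104/31−8/31·-867/236=-142/59
back: M1=1−1/8·-142/59=307/236
M: M0=0, M1=307/236, M2=-142/59, M3=-867/236, M4=1469/236, M5=0
seg 0: a=5, c=M0/2=0, d=(M1−M0)/(6·3)=307/4248, b=Δ0−h0·(2M0+M1)/6=-1393/1416
seg 1: a=4, c=M1/2=307/472, d=(M2−M1)/(6·1)=-875/1416, b=Δ1−h1·(2M1+M2)/6=685/708
seg 2: a=5, c=M2/2=-71/59, d=(M3−M2)/(6·1)=-299/1416, b=Δ2−h2·(2M2+M3)/6=587/1416
seg 3: a=4, c=M3/2=-867/472, d=(M4−M3)/(6·2)=146/177, b=Δ3−h3·(2M3+M4)/6=-1859/708
seg 4: a=-2, c=M4/2=1469/472, d=(M5−M4)/(6·1)=-1469/1416, b=Δ4−h4·(2M4+M5)/6=-53/708
t_q=13/4 → seg 1, τ=1/4; S=4+685/708·τ+307/472·τ²+-875/1416·τ³=129075/30208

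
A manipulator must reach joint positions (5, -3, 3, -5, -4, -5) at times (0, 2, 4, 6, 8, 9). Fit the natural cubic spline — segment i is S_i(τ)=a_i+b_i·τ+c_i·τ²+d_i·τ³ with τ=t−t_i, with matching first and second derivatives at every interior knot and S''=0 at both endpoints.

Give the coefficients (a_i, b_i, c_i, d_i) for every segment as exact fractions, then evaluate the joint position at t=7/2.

Δ: Δ0=-4, Δ1=3, Δ2=-4, Δ3=1/2, Δ4=-1
row 1: diag=8, rhs=42; c'=1/4, d'=21/4
row 2: denom=8−2·1/4=15/2; d'=(-42−2·21/4)/(15/2)=-7
row 3: denom=8−2·4/15=112/15; d'=(27−2·-7)/(112/15)=615/112
row 4: denom=6−2·15/56=153/28; d'=(-9−2·615/112)/(153/28)=-373/102
back: M4=-373/102
back: M3=615/112−15/56·-373/102=110/17
back: M2=-7−4/15·110/17=-445/51
back: M1=21/4−1/4·-445/51=379/51
M: M0=0, M1=379/51, M2=-445/51, M3=110/17, M4=-373/102, M5=0
seg 0: a=5, c=M0/2=0, d=(M1−M0)/(6·2)=379/612, b=Δ0−h0·(2M0+M1)/6=-991/153
seg 1: a=-3, c=M1/2=379/102, d=(M2−M1)/(6·2)=-206/153, b=Δ1−h1·(2M1+M2)/6=146/153
seg 2: a=3, c=M2/2=-445/102, d=(M3−M2)/(6·2)=775/612, b=Δ2−h2·(2M2+M3)/6=-52/153
seg 3: a=-5, c=M3/2=55/17, d=(M4−M3)/(6·2)=-1033/1224, b=Δ3−h3·(2M3+M4)/6=-397/153
seg 4: a=-4, c=M4/2=-373/204, d=(M5−M4)/(6·1)=373/612, b=Δ4−h4·(2M4+M5)/6=67/306
t_q=7/2 → seg 1, τ=3/2; S=-3+146/153·τ+379/102·τ²+-206/153·τ³=917/408

  seg 0: a=5 b=-991/153 c=0 d=379/612
  seg 1: a=-3 b=146/153 c=379/102 d=-206/153
  seg 2: a=3 b=-52/153 c=-445/102 d=775/612
  seg 3: a=-5 b=-397/153 c=55/17 d=-1033/1224
  seg 4: a=-4 b=67/306 c=-373/204 d=373/612
S(7/2) = 917/408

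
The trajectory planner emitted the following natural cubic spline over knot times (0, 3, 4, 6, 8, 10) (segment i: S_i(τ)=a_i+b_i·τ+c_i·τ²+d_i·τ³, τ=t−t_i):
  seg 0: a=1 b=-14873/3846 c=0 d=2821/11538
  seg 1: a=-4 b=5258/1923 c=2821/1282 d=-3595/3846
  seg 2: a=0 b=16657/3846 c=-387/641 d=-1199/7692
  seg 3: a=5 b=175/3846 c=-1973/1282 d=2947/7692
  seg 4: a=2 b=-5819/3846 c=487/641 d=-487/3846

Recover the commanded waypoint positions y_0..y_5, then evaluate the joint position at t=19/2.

y_0=1 y_1=-4 y_2=0 y_3=5 y_4=2 y_5=1
S(19/2) = 10385/10256

y_0 = S_0(0) = a_0 = 1
y_1 = S_1(0) = a_1 = -4
y_2 = S_2(0) = a_2 = 0
y_3 = S_3(0) = a_3 = 5
y_4 = S_4(0) = a_4 = 2
y_5 = S_4(2) = 1
t_q=19/2 is in segment 4 (τ=3/2); S_4(τ)=10385/10256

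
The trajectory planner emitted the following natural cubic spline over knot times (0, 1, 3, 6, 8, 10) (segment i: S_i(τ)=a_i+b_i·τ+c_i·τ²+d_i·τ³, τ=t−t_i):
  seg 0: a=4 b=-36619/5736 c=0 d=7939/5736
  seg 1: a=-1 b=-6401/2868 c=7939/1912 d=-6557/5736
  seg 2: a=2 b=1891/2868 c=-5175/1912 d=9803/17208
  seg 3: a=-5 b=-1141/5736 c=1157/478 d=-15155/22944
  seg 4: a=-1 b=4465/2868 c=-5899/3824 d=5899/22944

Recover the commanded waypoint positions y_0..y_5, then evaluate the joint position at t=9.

y_0 = S_0(0) = a_0 = 4
y_1 = S_1(0) = a_1 = -1
y_2 = S_2(0) = a_2 = 2
y_3 = S_3(0) = a_3 = -5
y_4 = S_4(0) = a_4 = -1
y_5 = S_4(2) = -2
t_q=9 is in segment 4 (τ=1); S_4(τ)=-5573/7648

y_0=4 y_1=-1 y_2=2 y_3=-5 y_4=-1 y_5=-2
S(9) = -5573/7648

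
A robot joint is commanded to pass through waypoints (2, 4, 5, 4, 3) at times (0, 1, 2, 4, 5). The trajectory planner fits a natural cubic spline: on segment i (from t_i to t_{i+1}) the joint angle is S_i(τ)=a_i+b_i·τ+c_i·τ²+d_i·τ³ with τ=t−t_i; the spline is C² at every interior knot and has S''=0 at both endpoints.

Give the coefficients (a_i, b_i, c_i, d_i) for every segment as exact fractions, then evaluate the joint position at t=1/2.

  seg 0: a=2 b=134/61 c=0 d=-12/61
  seg 1: a=4 b=98/61 c=-36/61 d=-1/61
  seg 2: a=5 b=23/61 c=-39/61 d=49/488
  seg 3: a=4 b=-119/122 c=-9/244 d=3/244
S(1/2) = 375/122

Δ: Δ0=2, Δ1=1, Δ2=-1/2, Δ3=-1
row 1: diag=4, rhs=-6; c'=1/4, d'=-3/2
row 2: denom=6−1·1/4=23/4; d'=(-9−1·-3/2)/(23/4)=-30/23
row 3: denom=6−2·8/23=122/23; d'=(-3−2·-30/23)/(122/23)=-9/122
back: M3=-9/122
back: M2=-30/23−8/23·-9/122=-78/61
back: M1=-3/2−1/4·-78/61=-72/61
M: M0=0, M1=-72/61, M2=-78/61, M3=-9/122, M4=0
seg 0: a=2, c=M0/2=0, d=(M1−M0)/(6·1)=-12/61, b=Δ0−h0·(2M0+M1)/6=134/61
seg 1: a=4, c=M1/2=-36/61, d=(M2−M1)/(6·1)=-1/61, b=Δ1−h1·(2M1+M2)/6=98/61
seg 2: a=5, c=M2/2=-39/61, d=(M3−M2)/(6·2)=49/488, b=Δ2−h2·(2M2+M3)/6=23/61
seg 3: a=4, c=M3/2=-9/244, d=(M4−M3)/(6·1)=3/244, b=Δ3−h3·(2M3+M4)/6=-119/122
t_q=1/2 → seg 0, τ=1/2; S=2+134/61·τ+0·τ²+-12/61·τ³=375/122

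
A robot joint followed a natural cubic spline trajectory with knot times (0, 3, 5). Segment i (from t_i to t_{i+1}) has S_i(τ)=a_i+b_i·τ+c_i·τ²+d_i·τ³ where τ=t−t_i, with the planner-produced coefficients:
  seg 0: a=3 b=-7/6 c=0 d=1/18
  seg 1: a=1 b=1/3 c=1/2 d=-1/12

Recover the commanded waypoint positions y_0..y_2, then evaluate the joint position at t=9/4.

y_0 = S_0(0) = a_0 = 3
y_1 = S_1(0) = a_1 = 1
y_2 = S_1(2) = 3
t_q=9/4 is in segment 0 (τ=9/4); S_0(τ)=129/128

y_0=3 y_1=1 y_2=3
S(9/4) = 129/128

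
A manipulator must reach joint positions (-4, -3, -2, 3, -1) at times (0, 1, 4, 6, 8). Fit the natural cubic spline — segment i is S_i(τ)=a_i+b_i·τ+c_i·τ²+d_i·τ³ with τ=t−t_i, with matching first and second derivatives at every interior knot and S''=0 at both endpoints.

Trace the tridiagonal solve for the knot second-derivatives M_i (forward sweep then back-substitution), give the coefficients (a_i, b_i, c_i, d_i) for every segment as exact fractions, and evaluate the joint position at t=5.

Δ: Δ0=1, Δ1=1/3, Δ2=5/2, Δ3=-2
row 1: diag=8, rhs=-4; c'=3/8, d'=-1/2
row 2: denom=10−3·3/8=71/8; d'=(13−3·-1/2)/(71/8)=116/71
row 3: denom=8−2·16/71=536/71; d'=(-27−2·116/71)/(536/71)=-2149/536
back: M3=-2149/536
back: M2=116/71−16/71·-2149/536=170/67
back: M1=-1/2−3/8·170/67=-389/268
M: M0=0, M1=-389/268, M2=170/67, M3=-2149/536, M4=0
seg 0: a=-4, c=M0/2=0, d=(M1−M0)/(6·1)=-389/1608, b=Δ0−h0·(2M0+M1)/6=1997/1608
seg 1: a=-3, c=M1/2=-389/536, d=(M2−M1)/(6·3)=1069/4824, b=Δ1−h1·(2M1+M2)/6=415/804
seg 2: a=-2, c=M2/2=85/67, d=(M3−M2)/(6·2)=-3509/6432, b=Δ2−h2·(2M2+M3)/6=3449/1608
seg 3: a=3, c=M3/2=-2149/1072, d=(M4−M3)/(6·2)=2149/6432, b=Δ3−h3·(2M3+M4)/6=541/804
t_q=5 → seg 2, τ=1; S=-2+3449/1608·τ+85/67·τ²+-3509/6432·τ³=1861/2144

  seg 0: a=-4 b=1997/1608 c=0 d=-389/1608
  seg 1: a=-3 b=415/804 c=-389/536 d=1069/4824
  seg 2: a=-2 b=3449/1608 c=85/67 d=-3509/6432
  seg 3: a=3 b=541/804 c=-2149/1072 d=2149/6432
S(5) = 1861/2144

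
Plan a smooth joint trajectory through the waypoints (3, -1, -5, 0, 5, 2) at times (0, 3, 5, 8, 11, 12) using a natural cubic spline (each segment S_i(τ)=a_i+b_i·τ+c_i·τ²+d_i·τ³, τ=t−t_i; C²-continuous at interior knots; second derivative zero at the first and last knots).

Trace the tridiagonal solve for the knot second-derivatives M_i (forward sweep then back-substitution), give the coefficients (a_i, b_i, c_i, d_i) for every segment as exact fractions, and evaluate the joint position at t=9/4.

  seg 0: a=3 b=-1153/1272 c=0 d=-181/3816
  seg 1: a=-1 b=-1391/636 c=-181/424 d=331/1272
  seg 2: a=-5 b=-491/636 c=481/424 d=-409/3816
  seg 3: a=0 b=3995/1272 c=9/53 d=-841/3816
  seg 4: a=5 b=-1139/636 c=-769/424 d=769/1272
S(9/4) = 11403/27136

Δ: Δ0=-4/3, Δ1=-2, Δ2=5/3, Δ3=5/3, Δ4=-3
row 1: diag=10, rhs=-4; c'=1/5, d'=-2/5
row 2: denom=10−2·1/5=48/5; d'=(22−2·-2/5)/(48/5)=19/8
row 3: denom=12−3·5/16=177/16; d'=(0−3·19/8)/(177/16)=-38/59
row 4: denom=8−3·16/59=424/59; d'=(-28−3·-38/59)/(424/59)=-769/212
back: M4=-769/212
back: M3=-38/59−16/59·-769/212=18/53
back: M2=19/8−5/16·18/53=481/212
back: M1=-2/5−1/5·481/212=-181/212
M: M0=0, M1=-181/212, M2=481/212, M3=18/53, M4=-769/212, M5=0
seg 0: a=3, c=M0/2=0, d=(M1−M0)/(6·3)=-181/3816, b=Δ0−h0·(2M0+M1)/6=-1153/1272
seg 1: a=-1, c=M1/2=-181/424, d=(M2−M1)/(6·2)=331/1272, b=Δ1−h1·(2M1+M2)/6=-1391/636
seg 2: a=-5, c=M2/2=481/424, d=(M3−M2)/(6·3)=-409/3816, b=Δ2−h2·(2M2+M3)/6=-491/636
seg 3: a=0, c=M3/2=9/53, d=(M4−M3)/(6·3)=-841/3816, b=Δ3−h3·(2M3+M4)/6=3995/1272
seg 4: a=5, c=M4/2=-769/424, d=(M5−M4)/(6·1)=769/1272, b=Δ4−h4·(2M4+M5)/6=-1139/636
t_q=9/4 → seg 0, τ=9/4; S=3+-1153/1272·τ+0·τ²+-181/3816·τ³=11403/27136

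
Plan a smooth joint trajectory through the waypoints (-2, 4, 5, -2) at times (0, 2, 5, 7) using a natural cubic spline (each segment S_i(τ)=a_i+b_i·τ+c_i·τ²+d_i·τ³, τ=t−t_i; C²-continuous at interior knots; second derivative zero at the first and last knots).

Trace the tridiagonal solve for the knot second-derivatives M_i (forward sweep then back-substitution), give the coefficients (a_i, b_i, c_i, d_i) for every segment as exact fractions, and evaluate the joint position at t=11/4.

Δ: Δ0=3, Δ1=1/3, Δ2=-7/2
row 1: diag=10, rhs=-16; c'=3/10, d'=-8/5
row 2: denom=10−3·3/10=91/10; d'=(-23−3·-8/5)/(91/10)=-2
back: M2=-2
back: M1=-8/5−3/10·-2=-1
M: M0=0, M1=-1, M2=-2, M3=0
seg 0: a=-2, c=M0/2=0, d=(M1−M0)/(6·2)=-1/12, b=Δ0−h0·(2M0+M1)/6=10/3
seg 1: a=4, c=M1/2=-1/2, d=(M2−M1)/(6·3)=-1/18, b=Δ1−h1·(2M1+M2)/6=7/3
seg 2: a=5, c=M2/2=-1, d=(M3−M2)/(6·2)=1/6, b=Δ2−h2·(2M2+M3)/6=-13/6
t_q=11/4 → seg 1, τ=3/4; S=4+7/3·τ+-1/2·τ²+-1/18·τ³=697/128

  seg 0: a=-2 b=10/3 c=0 d=-1/12
  seg 1: a=4 b=7/3 c=-1/2 d=-1/18
  seg 2: a=5 b=-13/6 c=-1 d=1/6
S(11/4) = 697/128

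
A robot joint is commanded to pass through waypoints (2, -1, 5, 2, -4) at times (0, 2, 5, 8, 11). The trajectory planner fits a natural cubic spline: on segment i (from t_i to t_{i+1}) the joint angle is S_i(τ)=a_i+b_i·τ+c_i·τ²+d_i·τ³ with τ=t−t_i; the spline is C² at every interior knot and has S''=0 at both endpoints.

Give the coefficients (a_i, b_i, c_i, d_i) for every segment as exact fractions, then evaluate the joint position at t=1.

  seg 0: a=2 b=-167/69 c=0 d=127/552
  seg 1: a=-1 b=47/138 c=127/92 d=-685/2484
  seg 2: a=5 b=325/276 c=-76/69 d=311/2484
  seg 3: a=2 b=-283/138 c=7/276 d=-7/2484
S(1) = -35/184

Δ: Δ0=-3/2, Δ1=2, Δ2=-1, Δ3=-2
row 1: diag=10, rhs=21; c'=3/10, d'=21/10
row 2: denom=12−3·3/10=111/10; d'=(-18−3·21/10)/(111/10)=-81/37
row 3: denom=12−3·10/37=414/37; d'=(-6−3·-81/37)/(414/37)=7/138
back: M3=7/138
back: M2=-81/37−10/37·7/138=-152/69
back: M1=21/10−3/10·-152/69=127/46
M: M0=0, M1=127/46, M2=-152/69, M3=7/138, M4=0
seg 0: a=2, c=M0/2=0, d=(M1−M0)/(6·2)=127/552, b=Δ0−h0·(2M0+M1)/6=-167/69
seg 1: a=-1, c=M1/2=127/92, d=(M2−M1)/(6·3)=-685/2484, b=Δ1−h1·(2M1+M2)/6=47/138
seg 2: a=5, c=M2/2=-76/69, d=(M3−M2)/(6·3)=311/2484, b=Δ2−h2·(2M2+M3)/6=325/276
seg 3: a=2, c=M3/2=7/276, d=(M4−M3)/(6·3)=-7/2484, b=Δ3−h3·(2M3+M4)/6=-283/138
t_q=1 → seg 0, τ=1; S=2+-167/69·τ+0·τ²+127/552·τ³=-35/184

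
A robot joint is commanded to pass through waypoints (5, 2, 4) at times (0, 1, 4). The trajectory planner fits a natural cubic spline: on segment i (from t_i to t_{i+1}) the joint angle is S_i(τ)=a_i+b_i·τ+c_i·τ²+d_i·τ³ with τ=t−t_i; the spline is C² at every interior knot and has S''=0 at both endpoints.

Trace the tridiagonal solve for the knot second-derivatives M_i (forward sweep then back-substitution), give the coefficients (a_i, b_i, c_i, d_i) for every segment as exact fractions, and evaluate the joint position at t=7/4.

Δ: Δ0=-3, Δ1=2/3
row 1: diag=8, rhs=22; c'=3/8, d'=11/4
back: M1=11/4
M: M0=0, M1=11/4, M2=0
seg 0: a=5, c=M0/2=0, d=(M1−M0)/(6·1)=11/24, b=Δ0−h0·(2M0+M1)/6=-83/24
seg 1: a=2, c=M1/2=11/8, d=(M2−M1)/(6·3)=-11/72, b=Δ1−h1·(2M1+M2)/6=-25/12
t_q=7/4 → seg 1, τ=3/4; S=2+-25/12·τ+11/8·τ²+-11/72·τ³=587/512

  seg 0: a=5 b=-83/24 c=0 d=11/24
  seg 1: a=2 b=-25/12 c=11/8 d=-11/72
S(7/4) = 587/512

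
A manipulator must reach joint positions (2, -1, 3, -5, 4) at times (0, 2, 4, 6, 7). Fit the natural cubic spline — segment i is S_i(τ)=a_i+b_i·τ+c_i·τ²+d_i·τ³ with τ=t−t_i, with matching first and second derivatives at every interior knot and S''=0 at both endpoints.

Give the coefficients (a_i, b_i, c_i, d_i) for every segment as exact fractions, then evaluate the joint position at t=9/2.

  seg 0: a=2 b=-131/41 c=0 d=139/328
  seg 1: a=-1 b=155/82 c=417/164 d=-51/41
  seg 2: a=3 b=-235/82 c=-807/164 d=357/164
  seg 3: a=-5 b=293/82 c=1335/164 d=-445/164
S(9/2) = 799/1312

Δ: Δ0=-3/2, Δ1=2, Δ2=-4, Δ3=9
row 1: diag=8, rhs=21; c'=1/4, d'=21/8
row 2: denom=8−2·1/4=15/2; d'=(-36−2·21/8)/(15/2)=-11/2
row 3: denom=6−2·4/15=82/15; d'=(78−2·-11/2)/(82/15)=1335/82
back: M3=1335/82
back: M2=-11/2−4/15·1335/82=-807/82
back: M1=21/8−1/4·-807/82=417/82
M: M0=0, M1=417/82, M2=-807/82, M3=1335/82, M4=0
seg 0: a=2, c=M0/2=0, d=(M1−M0)/(6·2)=139/328, b=Δ0−h0·(2M0+M1)/6=-131/41
seg 1: a=-1, c=M1/2=417/164, d=(M2−M1)/(6·2)=-51/41, b=Δ1−h1·(2M1+M2)/6=155/82
seg 2: a=3, c=M2/2=-807/164, d=(M3−M2)/(6·2)=357/164, b=Δ2−h2·(2M2+M3)/6=-235/82
seg 3: a=-5, c=M3/2=1335/164, d=(M4−M3)/(6·1)=-445/164, b=Δ3−h3·(2M3+M4)/6=293/82
t_q=9/2 → seg 2, τ=1/2; S=3+-235/82·τ+-807/164·τ²+357/164·τ³=799/1312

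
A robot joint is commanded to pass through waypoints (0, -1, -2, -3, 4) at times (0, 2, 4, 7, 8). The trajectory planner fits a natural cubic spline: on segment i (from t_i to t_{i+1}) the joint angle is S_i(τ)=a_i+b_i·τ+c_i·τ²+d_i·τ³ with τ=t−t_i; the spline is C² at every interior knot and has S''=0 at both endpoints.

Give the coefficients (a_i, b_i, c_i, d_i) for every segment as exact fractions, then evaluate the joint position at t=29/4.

  seg 0: a=0 b=-263/402 c=0 d=31/804
  seg 1: a=-1 b=-77/402 c=31/134 d=-155/804
  seg 2: a=-2 b=-635/402 c=-62/67 d=539/1206
  seg 3: a=-3 b=992/201 c=415/134 d=-415/402
S(29/4) = -13625/8576

Δ: Δ0=-1/2, Δ1=-1/2, Δ2=-1/3, Δ3=7
row 1: diag=8, rhs=0; c'=1/4, d'=0
row 2: denom=10−2·1/4=19/2; d'=(1−2·0)/(19/2)=2/19
row 3: denom=8−3·6/19=134/19; d'=(44−3·2/19)/(134/19)=415/67
back: M3=415/67
back: M2=2/19−6/19·415/67=-124/67
back: M1=0−1/4·-124/67=31/67
M: M0=0, M1=31/67, M2=-124/67, M3=415/67, M4=0
seg 0: a=0, c=M0/2=0, d=(M1−M0)/(6·2)=31/804, b=Δ0−h0·(2M0+M1)/6=-263/402
seg 1: a=-1, c=M1/2=31/134, d=(M2−M1)/(6·2)=-155/804, b=Δ1−h1·(2M1+M2)/6=-77/402
seg 2: a=-2, c=M2/2=-62/67, d=(M3−M2)/(6·3)=539/1206, b=Δ2−h2·(2M2+M3)/6=-635/402
seg 3: a=-3, c=M3/2=415/134, d=(M4−M3)/(6·1)=-415/402, b=Δ3−h3·(2M3+M4)/6=992/201
t_q=29/4 → seg 3, τ=1/4; S=-3+992/201·τ+415/134·τ²+-415/402·τ³=-13625/8576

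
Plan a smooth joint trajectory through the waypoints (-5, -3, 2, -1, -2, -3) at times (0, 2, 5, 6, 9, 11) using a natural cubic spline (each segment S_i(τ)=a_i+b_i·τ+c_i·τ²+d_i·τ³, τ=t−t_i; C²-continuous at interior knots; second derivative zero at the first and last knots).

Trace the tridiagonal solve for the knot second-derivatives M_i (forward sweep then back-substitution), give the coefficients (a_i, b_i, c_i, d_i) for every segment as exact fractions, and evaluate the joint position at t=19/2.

Δ: Δ0=1, Δ1=5/3, Δ2=-3, Δ3=-1/3, Δ4=-1/2
row 1: diag=10, rhs=4; c'=3/10, d'=2/5
row 2: denom=8−3·3/10=71/10; d'=(-28−3·2/5)/(71/10)=-292/71
row 3: denom=8−1·10/71=558/71; d'=(16−1·-292/71)/(558/71)=238/93
row 4: denom=10−3·71/186=549/62; d'=(-1−3·238/93)/(549/62)=-538/549
back: M4=-538/549
back: M3=238/93−71/186·-538/549=4831/1647
back: M2=-292/71−10/71·4831/1647=-7454/1647
back: M1=2/5−3/10·-7454/1647=965/549
M: M0=0, M1=965/549, M2=-7454/1647, M3=4831/1647, M4=-538/549, M5=0
seg 0: a=-5, c=M0/2=0, d=(M1−M0)/(6·2)=965/6588, b=Δ0−h0·(2M0+M1)/6=682/1647
seg 1: a=-3, c=M1/2=965/1098, d=(M2−M1)/(6·3)=-10349/29646, b=Δ1−h1·(2M1+M2)/6=3577/1647
seg 2: a=2, c=M2/2=-3727/1647, d=(M3−M2)/(6·1)=455/366, b=Δ2−h2·(2M2+M3)/6=-6523/3294
seg 3: a=-1, c=M3/2=4831/3294, d=(M4−M3)/(6·3)=-6445/29646, b=Δ3−h3·(2M3+M4)/6=-4573/1647
seg 4: a=-2, c=M4/2=-269/549, d=(M5−M4)/(6·2)=269/3294, b=Δ4−h4·(2M4+M5)/6=505/3294
t_q=19/2 → seg 4, τ=1/2; S=-2+505/3294·τ+-269/549·τ²+269/3294·τ³=-17881/8784

  seg 0: a=-5 b=682/1647 c=0 d=965/6588
  seg 1: a=-3 b=3577/1647 c=965/1098 d=-10349/29646
  seg 2: a=2 b=-6523/3294 c=-3727/1647 d=455/366
  seg 3: a=-1 b=-4573/1647 c=4831/3294 d=-6445/29646
  seg 4: a=-2 b=505/3294 c=-269/549 d=269/3294
S(19/2) = -17881/8784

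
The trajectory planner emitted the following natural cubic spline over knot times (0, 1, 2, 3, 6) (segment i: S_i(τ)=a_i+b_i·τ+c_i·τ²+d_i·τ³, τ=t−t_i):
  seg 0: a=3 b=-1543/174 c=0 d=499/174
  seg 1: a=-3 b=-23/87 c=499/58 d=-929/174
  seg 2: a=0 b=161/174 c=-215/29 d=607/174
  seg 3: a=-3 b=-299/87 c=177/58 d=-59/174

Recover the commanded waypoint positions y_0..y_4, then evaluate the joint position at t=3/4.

y_0 = S_0(0) = a_0 = 3
y_1 = S_1(0) = a_1 = -3
y_2 = S_2(0) = a_2 = 0
y_3 = S_3(0) = a_3 = -3
y_4 = S_3(3) = 5
t_q=3/4 is in segment 0 (τ=3/4); S_0(τ)=-9061/3712

y_0=3 y_1=-3 y_2=0 y_3=-3 y_4=5
S(3/4) = -9061/3712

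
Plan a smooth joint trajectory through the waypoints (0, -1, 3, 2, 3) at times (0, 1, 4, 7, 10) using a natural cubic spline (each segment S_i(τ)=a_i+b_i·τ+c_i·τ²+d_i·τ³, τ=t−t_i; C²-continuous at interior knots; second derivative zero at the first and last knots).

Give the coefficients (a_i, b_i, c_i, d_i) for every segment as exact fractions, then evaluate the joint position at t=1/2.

  seg 0: a=0 b=-451/324 c=0 d=127/324
  seg 1: a=-1 b=-35/162 c=127/108 d=-641/2916
  seg 2: a=3 b=293/324 c=-65/81 d=379/2916
  seg 3: a=2 b=-65/162 c=119/324 d=-119/2916
S(1/2) = -559/864

Δ: Δ0=-1, Δ1=4/3, Δ2=-1/3, Δ3=1/3
row 1: diag=8, rhs=14; c'=3/8, d'=7/4
row 2: denom=12−3·3/8=87/8; d'=(-10−3·7/4)/(87/8)=-122/87
row 3: denom=12−3·8/29=324/29; d'=(4−3·-122/87)/(324/29)=119/162
back: M3=119/162
back: M2=-122/87−8/29·119/162=-130/81
back: M1=7/4−3/8·-130/81=127/54
M: M0=0, M1=127/54, M2=-130/81, M3=119/162, M4=0
seg 0: a=0, c=M0/2=0, d=(M1−M0)/(6·1)=127/324, b=Δ0−h0·(2M0+M1)/6=-451/324
seg 1: a=-1, c=M1/2=127/108, d=(M2−M1)/(6·3)=-641/2916, b=Δ1−h1·(2M1+M2)/6=-35/162
seg 2: a=3, c=M2/2=-65/81, d=(M3−M2)/(6·3)=379/2916, b=Δ2−h2·(2M2+M3)/6=293/324
seg 3: a=2, c=M3/2=119/324, d=(M4−M3)/(6·3)=-119/2916, b=Δ3−h3·(2M3+M4)/6=-65/162
t_q=1/2 → seg 0, τ=1/2; S=0+-451/324·τ+0·τ²+127/324·τ³=-559/864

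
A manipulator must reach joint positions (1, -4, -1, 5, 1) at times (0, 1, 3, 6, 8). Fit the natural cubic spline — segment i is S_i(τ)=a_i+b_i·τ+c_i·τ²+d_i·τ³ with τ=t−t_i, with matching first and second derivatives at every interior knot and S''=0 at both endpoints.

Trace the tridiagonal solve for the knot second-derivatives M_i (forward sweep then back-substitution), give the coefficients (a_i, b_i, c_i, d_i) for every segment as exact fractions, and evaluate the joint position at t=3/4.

  seg 0: a=1 b=-6175/1012 c=0 d=1115/1012
  seg 1: a=-4 b=-1415/506 c=3345/1012 d=-1171/2024
  seg 2: a=-1 b=881/253 c=-42/253 d=-83/759
  seg 3: a=5 b=-118/253 c=-291/253 d=97/506
S(3/4) = -201527/64768

Δ: Δ0=-5, Δ1=3/2, Δ2=2, Δ3=-2
row 1: diag=6, rhs=39; c'=1/3, d'=13/2
row 2: denom=10−2·1/3=28/3; d'=(3−2·13/2)/(28/3)=-15/14
row 3: denom=10−3·9/28=253/28; d'=(-24−3·-15/14)/(253/28)=-582/253
back: M3=-582/253
back: M2=-15/14−9/28·-582/253=-84/253
back: M1=13/2−1/3·-84/253=3345/506
M: M0=0, M1=3345/506, M2=-84/253, M3=-582/253, M4=0
seg 0: a=1, c=M0/2=0, d=(M1−M0)/(6·1)=1115/1012, b=Δ0−h0·(2M0+M1)/6=-6175/1012
seg 1: a=-4, c=M1/2=3345/1012, d=(M2−M1)/(6·2)=-1171/2024, b=Δ1−h1·(2M1+M2)/6=-1415/506
seg 2: a=-1, c=M2/2=-42/253, d=(M3−M2)/(6·3)=-83/759, b=Δ2−h2·(2M2+M3)/6=881/253
seg 3: a=5, c=M3/2=-291/253, d=(M4−M3)/(6·2)=97/506, b=Δ3−h3·(2M3+M4)/6=-118/253
t_q=3/4 → seg 0, τ=3/4; S=1+-6175/1012·τ+0·τ²+1115/1012·τ³=-201527/64768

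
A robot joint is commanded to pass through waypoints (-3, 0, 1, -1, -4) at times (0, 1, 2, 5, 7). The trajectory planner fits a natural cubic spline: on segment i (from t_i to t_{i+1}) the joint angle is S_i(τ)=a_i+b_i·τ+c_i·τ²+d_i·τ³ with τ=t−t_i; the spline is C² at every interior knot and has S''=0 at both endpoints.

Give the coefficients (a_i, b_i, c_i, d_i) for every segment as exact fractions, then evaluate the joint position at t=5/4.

Δ: Δ0=3, Δ1=1, Δ2=-2/3, Δ3=-3/2
row 1: diag=4, rhs=-12; c'=1/4, d'=-3
row 2: denom=8−1·1/4=31/4; d'=(-10−1·-3)/(31/4)=-28/31
row 3: denom=10−3·12/31=274/31; d'=(-5−3·-28/31)/(274/31)=-71/274
back: M3=-71/274
back: M2=-28/31−12/31·-71/274=-110/137
back: M1=-3−1/4·-110/137=-767/274
M: M0=0, M1=-767/274, M2=-110/137, M3=-71/274, M4=0
seg 0: a=-3, c=M0/2=0, d=(M1−M0)/(6·1)=-767/1644, b=Δ0−h0·(2M0+M1)/6=5699/1644
seg 1: a=0, c=M1/2=-767/548, d=(M2−M1)/(6·1)=547/1644, b=Δ1−h1·(2M1+M2)/6=1699/822
seg 2: a=1, c=M2/2=-55/137, d=(M3−M2)/(6·3)=149/4932, b=Δ2−h2·(2M2+M3)/6=437/1644
seg 3: a=-1, c=M3/2=-71/548, d=(M4−M3)/(6·2)=71/3288, b=Δ3−h3·(2M3+M4)/6=-1091/822
t_q=5/4 → seg 1, τ=1/4; S=0+1699/822·τ+-767/548·τ²+547/1644·τ³=15237/35072

  seg 0: a=-3 b=5699/1644 c=0 d=-767/1644
  seg 1: a=0 b=1699/822 c=-767/548 d=547/1644
  seg 2: a=1 b=437/1644 c=-55/137 d=149/4932
  seg 3: a=-1 b=-1091/822 c=-71/548 d=71/3288
S(5/4) = 15237/35072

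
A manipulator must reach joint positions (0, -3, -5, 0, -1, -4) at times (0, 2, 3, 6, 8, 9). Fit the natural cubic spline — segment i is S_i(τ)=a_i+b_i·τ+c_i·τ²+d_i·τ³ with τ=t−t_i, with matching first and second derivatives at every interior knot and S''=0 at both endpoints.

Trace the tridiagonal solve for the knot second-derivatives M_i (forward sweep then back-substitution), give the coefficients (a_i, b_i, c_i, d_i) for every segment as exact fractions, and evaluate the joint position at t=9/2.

  seg 0: a=0 b=-1957/1731 c=0 d=-1279/13848
  seg 1: a=-3 b=-7751/3462 c=-1279/2308 d=5491/6924
  seg 2: a=-5 b=-6703/6924 c=1053/577 d=-2185/6924
  seg 3: a=0 b=5059/3462 c=-2343/2308 d=239/13848
  seg 4: a=-1 b=-4141/1731 c=-526/577 d=526/1731
S(9/2) = -62981/18464

Δ: Δ0=-3/2, Δ1=-2, Δ2=5/3, Δ3=-1/2, Δ4=-3
row 1: diag=6, rhs=-3; c'=1/6, d'=-1/2
row 2: denom=8−1·1/6=47/6; d'=(22−1·-1/2)/(47/6)=135/47
row 3: denom=10−3·18/47=416/47; d'=(-13−3·135/47)/(416/47)=-127/52
row 4: denom=6−2·47/208=577/104; d'=(-15−2·-127/52)/(577/104)=-1052/577
back: M4=-1052/577
back: M3=-127/52−47/208·-1052/577=-2343/1154
back: M2=135/47−18/47·-2343/1154=2106/577
back: M1=-1/2−1/6·2106/577=-1279/1154
M: M0=0, M1=-1279/1154, M2=2106/577, M3=-2343/1154, M4=-1052/577, M5=0
seg 0: a=0, c=M0/2=0, d=(M1−M0)/(6·2)=-1279/13848, b=Δ0−h0·(2M0+M1)/6=-1957/1731
seg 1: a=-3, c=M1/2=-1279/2308, d=(M2−M1)/(6·1)=5491/6924, b=Δ1−h1·(2M1+M2)/6=-7751/3462
seg 2: a=-5, c=M2/2=1053/577, d=(M3−M2)/(6·3)=-2185/6924, b=Δ2−h2·(2M2+M3)/6=-6703/6924
seg 3: a=0, c=M3/2=-2343/2308, d=(M4−M3)/(6·2)=239/13848, b=Δ3−h3·(2M3+M4)/6=5059/3462
seg 4: a=-1, c=M4/2=-526/577, d=(M5−M4)/(6·1)=526/1731, b=Δ4−h4·(2M4+M5)/6=-4141/1731
t_q=9/2 → seg 2, τ=3/2; S=-5+-6703/6924·τ+1053/577·τ²+-2185/6924·τ³=-62981/18464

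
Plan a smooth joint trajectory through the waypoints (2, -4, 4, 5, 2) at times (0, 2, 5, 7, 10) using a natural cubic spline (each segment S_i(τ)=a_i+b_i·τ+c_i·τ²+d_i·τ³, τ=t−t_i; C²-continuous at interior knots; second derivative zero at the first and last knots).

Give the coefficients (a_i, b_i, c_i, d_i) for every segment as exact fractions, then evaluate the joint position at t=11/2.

Δ: Δ0=-3, Δ1=8/3, Δ2=1/2, Δ3=-1
row 1: diag=10, rhs=34; c'=3/10, d'=17/5
row 2: denom=10−3·3/10=91/10; d'=(-13−3·17/5)/(91/10)=-232/91
row 3: denom=10−2·20/91=870/91; d'=(-9−2·-232/91)/(870/91)=-71/174
back: M3=-71/174
back: M2=-232/91−20/91·-71/174=-214/87
back: M1=17/5−3/10·-214/87=120/29
M: M0=0, M1=120/29, M2=-214/87, M3=-71/174, M4=0
seg 0: a=2, c=M0/2=0, d=(M1−M0)/(6·2)=10/29, b=Δ0−h0·(2M0+M1)/6=-127/29
seg 1: a=-4, c=M1/2=60/29, d=(M2−M1)/(6·3)=-287/783, b=Δ1−h1·(2M1+M2)/6=-7/29
seg 2: a=4, c=M2/2=-107/87, d=(M3−M2)/(6·2)=119/696, b=Δ2−h2·(2M2+M3)/6=66/29
seg 3: a=5, c=M3/2=-71/348, d=(M4−M3)/(6·3)=71/3132, b=Δ3−h3·(2M3+M4)/6=-103/174
t_q=11/2 → seg 2, τ=1/2; S=4+66/29·τ+-107/87·τ²+119/696·τ³=9005/1856

  seg 0: a=2 b=-127/29 c=0 d=10/29
  seg 1: a=-4 b=-7/29 c=60/29 d=-287/783
  seg 2: a=4 b=66/29 c=-107/87 d=119/696
  seg 3: a=5 b=-103/174 c=-71/348 d=71/3132
S(11/2) = 9005/1856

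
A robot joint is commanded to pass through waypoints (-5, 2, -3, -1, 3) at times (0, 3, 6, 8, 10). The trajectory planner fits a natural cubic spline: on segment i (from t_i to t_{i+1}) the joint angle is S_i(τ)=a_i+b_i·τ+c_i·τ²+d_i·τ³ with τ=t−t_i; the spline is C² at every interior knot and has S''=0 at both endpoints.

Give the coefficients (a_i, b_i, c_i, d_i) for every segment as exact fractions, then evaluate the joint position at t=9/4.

Δ: Δ0=7/3, Δ1=-5/3, Δ2=1, Δ3=2
row 1: diag=12, rhs=-24; c'=1/4, d'=-2
row 2: denom=10−3·1/4=37/4; d'=(16−3·-2)/(37/4)=88/37
row 3: denom=8−2·8/37=280/37; d'=(6−2·88/37)/(280/37)=23/140
back: M3=23/140
back: M2=88/37−8/37·23/140=82/35
back: M1=-2−1/4·82/35=-181/70
M: M0=0, M1=-181/70, M2=82/35, M3=23/140, M4=0
seg 0: a=-5, c=M0/2=0, d=(M1−M0)/(6·3)=-181/1260, b=Δ0−h0·(2M0+M1)/6=1523/420
seg 1: a=2, c=M1/2=-181/140, d=(M2−M1)/(6·3)=23/84, b=Δ1−h1·(2M1+M2)/6=-53/210
seg 2: a=-3, c=M2/2=41/35, d=(M3−M2)/(6·2)=-61/336, b=Δ2−h2·(2M2+M3)/6=-37/60
seg 3: a=-1, c=M3/2=23/280, d=(M4−M3)/(6·2)=-23/1680, b=Δ3−h3·(2M3+M4)/6=397/210
t_q=9/4 → seg 0, τ=9/4; S=-5+1523/420·τ+0·τ²+-181/1260·τ³=1949/1280

  seg 0: a=-5 b=1523/420 c=0 d=-181/1260
  seg 1: a=2 b=-53/210 c=-181/140 d=23/84
  seg 2: a=-3 b=-37/60 c=41/35 d=-61/336
  seg 3: a=-1 b=397/210 c=23/280 d=-23/1680
S(9/4) = 1949/1280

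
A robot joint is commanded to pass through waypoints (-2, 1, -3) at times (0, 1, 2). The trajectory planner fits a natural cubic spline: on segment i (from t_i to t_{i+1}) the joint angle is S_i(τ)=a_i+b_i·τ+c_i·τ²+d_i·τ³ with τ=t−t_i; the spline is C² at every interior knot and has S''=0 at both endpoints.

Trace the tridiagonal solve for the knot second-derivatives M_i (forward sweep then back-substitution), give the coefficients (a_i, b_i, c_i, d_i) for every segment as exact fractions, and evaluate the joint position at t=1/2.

Δ: Δ0=3, Δ1=-4
row 1: diag=4, rhs=-42; c'=1/4, d'=-21/2
back: M1=-21/2
M: M0=0, M1=-21/2, M2=0
seg 0: a=-2, c=M0/2=0, d=(M1−M0)/(6·1)=-7/4, b=Δ0−h0·(2M0+M1)/6=19/4
seg 1: a=1, c=M1/2=-21/4, d=(M2−M1)/(6·1)=7/4, b=Δ1−h1·(2M1+M2)/6=-1/2
t_q=1/2 → seg 0, τ=1/2; S=-2+19/4·τ+0·τ²+-7/4·τ³=5/32

  seg 0: a=-2 b=19/4 c=0 d=-7/4
  seg 1: a=1 b=-1/2 c=-21/4 d=7/4
S(1/2) = 5/32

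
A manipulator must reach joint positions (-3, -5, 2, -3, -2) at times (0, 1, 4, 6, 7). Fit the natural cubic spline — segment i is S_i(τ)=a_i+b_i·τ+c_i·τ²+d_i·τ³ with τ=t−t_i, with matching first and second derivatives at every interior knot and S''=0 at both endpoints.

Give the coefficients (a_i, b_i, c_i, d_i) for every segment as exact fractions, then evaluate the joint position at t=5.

  seg 0: a=-3 b=-1708/591 c=0 d=526/591
  seg 1: a=-5 b=-130/591 c=526/197 d=-1075/1773
  seg 2: a=2 b=-337/591 c=-549/197 d=4307/4728
  seg 3: a=-3 b=-929/1182 c=2111/788 d=-2111/2364
S(5) = -703/1576

Δ: Δ0=-2, Δ1=7/3, Δ2=-5/2, Δ3=1
row 1: diag=8, rhs=26; c'=3/8, d'=13/4
row 2: denom=10−3·3/8=71/8; d'=(-29−3·13/4)/(71/8)=-310/71
row 3: denom=6−2·16/71=394/71; d'=(21−2·-310/71)/(394/71)=2111/394
back: M3=2111/394
back: M2=-310/71−16/71·2111/394=-1098/197
back: M1=13/4−3/8·-1098/197=1052/197
M: M0=0, M1=1052/197, M2=-1098/197, M3=2111/394, M4=0
seg 0: a=-3, c=M0/2=0, d=(M1−M0)/(6·1)=526/591, b=Δ0−h0·(2M0+M1)/6=-1708/591
seg 1: a=-5, c=M1/2=526/197, d=(M2−M1)/(6·3)=-1075/1773, b=Δ1−h1·(2M1+M2)/6=-130/591
seg 2: a=2, c=M2/2=-549/197, d=(M3−M2)/(6·2)=4307/4728, b=Δ2−h2·(2M2+M3)/6=-337/591
seg 3: a=-3, c=M3/2=2111/788, d=(M4−M3)/(6·1)=-2111/2364, b=Δ3−h3·(2M3+M4)/6=-929/1182
t_q=5 → seg 2, τ=1; S=2+-337/591·τ+-549/197·τ²+4307/4728·τ³=-703/1576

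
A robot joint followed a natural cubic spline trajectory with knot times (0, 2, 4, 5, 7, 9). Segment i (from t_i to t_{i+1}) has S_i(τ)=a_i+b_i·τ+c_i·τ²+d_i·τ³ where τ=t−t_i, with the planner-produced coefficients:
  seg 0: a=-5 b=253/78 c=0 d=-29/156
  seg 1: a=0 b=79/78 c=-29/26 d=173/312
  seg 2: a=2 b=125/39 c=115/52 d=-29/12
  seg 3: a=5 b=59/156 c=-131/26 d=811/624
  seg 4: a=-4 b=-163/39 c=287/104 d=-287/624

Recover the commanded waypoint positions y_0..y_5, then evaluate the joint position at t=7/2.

y_0 = S_0(0) = a_0 = -5
y_1 = S_1(0) = a_1 = 0
y_2 = S_2(0) = a_2 = 2
y_3 = S_3(0) = a_3 = 5
y_4 = S_4(0) = a_4 = -4
y_5 = S_4(2) = -5
t_q=7/2 is in segment 1 (τ=3/2); S_1(τ)=733/832

y_0=-5 y_1=0 y_2=2 y_3=5 y_4=-4 y_5=-5
S(7/2) = 733/832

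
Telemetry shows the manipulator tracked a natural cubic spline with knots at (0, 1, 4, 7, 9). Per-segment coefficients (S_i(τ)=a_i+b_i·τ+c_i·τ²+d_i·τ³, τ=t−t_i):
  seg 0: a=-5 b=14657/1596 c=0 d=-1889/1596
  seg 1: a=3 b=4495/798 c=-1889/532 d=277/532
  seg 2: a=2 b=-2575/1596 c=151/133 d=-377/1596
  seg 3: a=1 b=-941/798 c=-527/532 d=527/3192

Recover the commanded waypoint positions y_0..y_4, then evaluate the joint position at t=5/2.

y_0 = S_0(0) = a_0 = -5
y_1 = S_1(0) = a_1 = 3
y_2 = S_2(0) = a_2 = 2
y_3 = S_3(0) = a_3 = 1
y_4 = S_3(2) = -4
t_q=5/2 is in segment 1 (τ=3/2); S_1(τ)=22205/4256

y_0=-5 y_1=3 y_2=2 y_3=1 y_4=-4
S(5/2) = 22205/4256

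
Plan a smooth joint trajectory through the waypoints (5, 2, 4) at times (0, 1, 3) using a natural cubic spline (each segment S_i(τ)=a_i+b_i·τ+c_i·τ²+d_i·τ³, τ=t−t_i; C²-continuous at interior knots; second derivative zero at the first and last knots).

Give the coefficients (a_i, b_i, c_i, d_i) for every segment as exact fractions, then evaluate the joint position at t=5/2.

  seg 0: a=5 b=-11/3 c=0 d=2/3
  seg 1: a=2 b=-5/3 c=2 d=-1/3
S(5/2) = 23/8

Δ: Δ0=-3, Δ1=1
row 1: diag=6, rhs=24; c'=1/3, d'=4
back: M1=4
M: M0=0, M1=4, M2=0
seg 0: a=5, c=M0/2=0, d=(M1−M0)/(6·1)=2/3, b=Δ0−h0·(2M0+M1)/6=-11/3
seg 1: a=2, c=M1/2=2, d=(M2−M1)/(6·2)=-1/3, b=Δ1−h1·(2M1+M2)/6=-5/3
t_q=5/2 → seg 1, τ=3/2; S=2+-5/3·τ+2·τ²+-1/3·τ³=23/8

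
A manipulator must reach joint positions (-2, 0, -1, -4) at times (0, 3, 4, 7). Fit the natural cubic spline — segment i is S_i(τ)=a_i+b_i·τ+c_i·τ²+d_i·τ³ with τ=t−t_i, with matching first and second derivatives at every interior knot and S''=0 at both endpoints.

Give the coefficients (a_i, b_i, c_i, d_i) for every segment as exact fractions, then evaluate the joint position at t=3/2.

  seg 0: a=-2 b=82/63 c=0 d=-40/567
  seg 1: a=0 b=-38/63 c=-40/63 d=5/21
  seg 2: a=-1 b=-73/63 c=5/63 d=-5/567
S(3/2) = -2/7

Δ: Δ0=2/3, Δ1=-1, Δ2=-1
row 1: diag=8, rhs=-10; c'=1/8, d'=-5/4
row 2: denom=8−1·1/8=63/8; d'=(0−1·-5/4)/(63/8)=10/63
back: M2=10/63
back: M1=-5/4−1/8·10/63=-80/63
M: M0=0, M1=-80/63, M2=10/63, M3=0
seg 0: a=-2, c=M0/2=0, d=(M1−M0)/(6·3)=-40/567, b=Δ0−h0·(2M0+M1)/6=82/63
seg 1: a=0, c=M1/2=-40/63, d=(M2−M1)/(6·1)=5/21, b=Δ1−h1·(2M1+M2)/6=-38/63
seg 2: a=-1, c=M2/2=5/63, d=(M3−M2)/(6·3)=-5/567, b=Δ2−h2·(2M2+M3)/6=-73/63
t_q=3/2 → seg 0, τ=3/2; S=-2+82/63·τ+0·τ²+-40/567·τ³=-2/7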